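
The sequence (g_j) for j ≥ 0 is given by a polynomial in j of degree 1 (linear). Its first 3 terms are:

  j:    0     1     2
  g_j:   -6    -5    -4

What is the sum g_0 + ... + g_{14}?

15

1st diffs: 1, 1 (constant).
So g_j = j - 6.
Continuing: …, -3, -2, -1, 0, …, g_{14} = 8.
Summing j = 0..14 (15 terms) gives 15.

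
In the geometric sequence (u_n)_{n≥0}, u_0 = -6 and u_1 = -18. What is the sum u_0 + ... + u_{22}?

-282429536478

Common ratio r = 3.
u_n = (-6)·3^(n-0).
S = (-6)·(3^23 - 1)/(3 - 1) = (-6)·(94143178827 - 1)/(2) = -282429536478.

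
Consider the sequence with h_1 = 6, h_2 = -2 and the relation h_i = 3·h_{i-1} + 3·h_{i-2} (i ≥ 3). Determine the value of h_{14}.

20048958

Step forward from the initial values:
h_3 = 12  h_4 = 30  h_5 = 126  …  h_{11} = 367902  h_{12} = 1394820  h_{13} = 5288166  h_{14} = 20048958.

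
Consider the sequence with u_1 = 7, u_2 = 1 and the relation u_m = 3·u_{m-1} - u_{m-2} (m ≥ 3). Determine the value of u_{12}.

Iterate the recurrence:
u_3 = -4, u_4 = -13, u_5 = -35, u_6 = -92, u_7 = -241, u_8 = -631, u_9 = -1652, u_{10} = -4325, u_{11} = -11323, u_{12} = -29644.

-29644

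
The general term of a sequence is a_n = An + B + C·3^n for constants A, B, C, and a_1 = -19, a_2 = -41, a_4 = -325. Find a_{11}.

-708575

At n = 1, 2, 4: A + B + 3C = -19; 2A + B + 9C = -41; 4A + B + 81C = -325.
Subtracting the first from the second: A + 6C = -22.
Subtracting the second from the third: 2A + 72C = -284.
Solving: C = -4, A = 2, then B = -9.
Hence a_{11} = 2·11 + (-9) + (-4)·177147 = -708575.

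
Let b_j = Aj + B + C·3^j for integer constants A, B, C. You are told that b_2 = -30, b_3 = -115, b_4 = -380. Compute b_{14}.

Plug in j = 2, 3, 4: 2A + B + 9C = -30; 3A + B + 27C = -115; 4A + B + 81C = -380.
Subtracting the first from the second: A + 18C = -85.
Subtracting the second from the third: A + 54C = -265.
Solving: C = -5, A = 5, then B = 5.
So b_j = 5·j + 5 + (-5)·3^j; at j=14 this is -23914770.

-23914770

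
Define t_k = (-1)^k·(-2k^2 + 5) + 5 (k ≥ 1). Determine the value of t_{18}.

-638

(-1)^18 = 1; -2k^2 + 5 at k=18 is -643; so t_{18} = -638.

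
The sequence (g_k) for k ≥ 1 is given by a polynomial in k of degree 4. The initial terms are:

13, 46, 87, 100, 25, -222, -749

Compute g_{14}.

-26390

1st diffs: 33, 41, 13, -75, -247, -527.
2nd diffs: 8, -28, -88, -172, -280.
3rd diffs: -36, -60, -84, -108.
4th diffs: -24, -24, -24 (constant).
Newton forward-difference form: g_k = 13 + 33·C(k-1,1) + 8·C(k-1,2) + (-36)·C(k-1,3) + (-24)·C(k-1,4).
At k = 14: k-1 = 13, so g_{14} = 13 + 429 + 624 - 10296 - 17160 = -26390.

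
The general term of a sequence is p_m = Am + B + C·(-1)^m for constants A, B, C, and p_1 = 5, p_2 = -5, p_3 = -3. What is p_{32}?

Write the equations: A + B - C = 5; 2A + B + C = -5; 3A + B - C = -3.
Subtracting the first from the second: A + 2C = -10.
Subtracting the second from the third: A - 2C = 2.
Solving: C = -3, A = -4, then B = 6.
So p_m = -4·m + 6 + (-3)·(-1)^m; at m=32 this is -125.

-125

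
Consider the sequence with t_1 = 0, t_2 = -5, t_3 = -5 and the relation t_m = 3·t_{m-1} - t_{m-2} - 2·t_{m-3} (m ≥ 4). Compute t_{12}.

-445

Step forward from the initial values:
t_4 = -10, t_5 = -15, t_6 = -25, t_7 = -40, t_8 = -65, t_9 = -105, t_{10} = -170, t_{11} = -275, t_{12} = -445.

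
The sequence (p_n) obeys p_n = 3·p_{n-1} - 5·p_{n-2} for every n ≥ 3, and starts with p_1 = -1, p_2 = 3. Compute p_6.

Iterate the recurrence:
p_3 = 14, p_4 = 27, p_5 = 11, p_6 = -102.

-102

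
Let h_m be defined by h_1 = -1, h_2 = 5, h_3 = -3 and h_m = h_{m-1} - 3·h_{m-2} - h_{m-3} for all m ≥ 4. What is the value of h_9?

-345

Applying the relation repeatedly:
h_4 = -17, h_5 = -13, h_6 = 41, h_7 = 97, h_8 = -13, h_9 = -345.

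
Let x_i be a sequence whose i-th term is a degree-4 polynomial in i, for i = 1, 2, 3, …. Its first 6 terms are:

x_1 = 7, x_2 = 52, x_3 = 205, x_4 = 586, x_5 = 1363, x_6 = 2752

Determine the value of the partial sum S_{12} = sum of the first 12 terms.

1st diffs: 45, 153, 381, 777, 1389.
2nd diffs: 108, 228, 396, 612.
3rd diffs: 120, 168, 216.
4th diffs: 48, 48 (constant).
Newton forward-difference form: x_i = 7 + 45·C(i-1,1) + 108·C(i-1,2) + 120·C(i-1,3) + 48·C(i-1,4).
Continuing: …, 5017, 8470, 13471, 20428, …, x_{12} = 42082.
Summing i = 1..12 (12 terms) gives 124230.

124230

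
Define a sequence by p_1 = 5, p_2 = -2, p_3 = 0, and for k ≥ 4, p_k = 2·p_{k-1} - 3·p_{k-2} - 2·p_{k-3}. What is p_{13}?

Compute successive terms:
p_4 = -4  p_5 = -4  p_6 = 4  p_7 = 28  p_8 = 52  p_9 = 12  p_{10} = -188  p_{11} = -516  p_{12} = -492  p_{13} = 940.

940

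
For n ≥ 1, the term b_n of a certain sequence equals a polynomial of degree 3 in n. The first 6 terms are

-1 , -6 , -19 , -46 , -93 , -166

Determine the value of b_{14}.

1st diffs: -5, -13, -27, -47, -73.
2nd diffs: -8, -14, -20, -26.
3rd diffs: -6, -6, -6 (constant).
Newton forward-difference form: b_n = -1 + (-5)·C(n-1,1) + (-8)·C(n-1,2) + (-6)·C(n-1,3).
At n = 14: n-1 = 13, so b_{14} = -1 - 65 - 624 - 1716 = -2406.

-2406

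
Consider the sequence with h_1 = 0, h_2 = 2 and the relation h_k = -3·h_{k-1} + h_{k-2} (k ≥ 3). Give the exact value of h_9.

-7854

h_3 = -6  h_4 = 20  h_5 = -66  h_6 = 218  h_7 = -720  h_8 = 2378  h_9 = -7854.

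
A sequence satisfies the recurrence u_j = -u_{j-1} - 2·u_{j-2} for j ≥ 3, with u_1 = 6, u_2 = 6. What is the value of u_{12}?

Step forward from the initial values:
u_3 = -18  u_4 = 6  u_5 = 30  u_6 = -42  u_7 = -18  u_8 = 102  u_9 = -66  u_{10} = -138  u_{11} = 270  u_{12} = 6.

6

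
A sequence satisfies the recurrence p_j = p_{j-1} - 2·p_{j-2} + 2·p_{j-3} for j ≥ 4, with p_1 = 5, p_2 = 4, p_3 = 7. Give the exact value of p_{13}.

-37

Iterate the recurrence:
p_4 = 9;  p_5 = 3;  p_6 = -1;  p_7 = 11;  p_8 = 19;  p_9 = -5;  p_{10} = -21;  p_{11} = 27;  p_{12} = 59;  p_{13} = -37.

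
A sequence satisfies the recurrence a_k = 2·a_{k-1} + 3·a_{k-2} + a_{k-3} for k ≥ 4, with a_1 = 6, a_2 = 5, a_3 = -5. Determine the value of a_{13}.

a_4 = 11  a_5 = 12  a_6 = 52  a_7 = 151  a_8 = 470  a_9 = 1445  a_{10} = 4451  a_{11} = 13707  a_{12} = 42212  a_{13} = 129996.

129996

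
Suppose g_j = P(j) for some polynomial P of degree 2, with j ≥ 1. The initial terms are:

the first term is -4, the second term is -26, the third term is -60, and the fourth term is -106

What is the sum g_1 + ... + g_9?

1st diffs: -22, -34, -46.
2nd diffs: -12, -12 (constant).
So g_j = -6j^2 - 4j + 6.
Continuing: …, -164, -234, -316, -410, …, g_9 = -516.
Summing j = 1..9 (9 terms) gives -1836.

-1836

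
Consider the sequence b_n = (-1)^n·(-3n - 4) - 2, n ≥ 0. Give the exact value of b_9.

(-1)^9 = -1; -3n - 4 at n=9 is -31; so b_9 = 29.

29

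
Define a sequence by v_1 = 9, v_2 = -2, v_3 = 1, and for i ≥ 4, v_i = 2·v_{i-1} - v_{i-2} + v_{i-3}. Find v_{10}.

Compute successive terms:
v_4 = 13;  v_5 = 23;  v_6 = 34;  v_7 = 58;  v_8 = 105;  v_9 = 186;  v_{10} = 325.

325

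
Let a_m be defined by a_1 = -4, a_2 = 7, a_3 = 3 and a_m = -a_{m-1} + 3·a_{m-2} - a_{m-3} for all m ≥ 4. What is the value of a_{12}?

14398

Applying the relation repeatedly:
a_4 = 22; a_5 = -20; a_6 = 83; a_7 = -165; a_8 = 434; a_9 = -1012; a_{10} = 2479; a_{11} = -5949; a_{12} = 14398.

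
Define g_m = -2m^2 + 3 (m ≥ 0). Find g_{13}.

g_{13} = -2·13^2 + 3 = -335.

-335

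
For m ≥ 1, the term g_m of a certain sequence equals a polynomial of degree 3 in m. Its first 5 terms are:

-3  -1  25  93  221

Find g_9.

1693

1st diffs: 2, 26, 68, 128.
2nd diffs: 24, 42, 60.
3rd diffs: 18, 18 (constant).
Newton forward-difference form: g_m = -3 + 2·C(m-1,1) + 24·C(m-1,2) + 18·C(m-1,3).
At m = 9: m-1 = 8, so g_9 = -3 + 16 + 672 + 1008 = 1693.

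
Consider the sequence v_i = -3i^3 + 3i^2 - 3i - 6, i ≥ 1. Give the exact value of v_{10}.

v_{10} = -3·10^3 + 3·10^2 - 3·10 - 6 = -2736.

-2736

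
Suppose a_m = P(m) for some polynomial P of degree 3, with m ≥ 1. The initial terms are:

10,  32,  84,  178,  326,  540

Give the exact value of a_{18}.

12624

1st diffs: 22, 52, 94, 148, 214.
2nd diffs: 30, 42, 54, 66.
3rd diffs: 12, 12, 12 (constant).
Newton forward-difference form: a_m = 10 + 22·C(m-1,1) + 30·C(m-1,2) + 12·C(m-1,3).
At m = 18: m-1 = 17, so a_{18} = 10 + 374 + 4080 + 8160 = 12624.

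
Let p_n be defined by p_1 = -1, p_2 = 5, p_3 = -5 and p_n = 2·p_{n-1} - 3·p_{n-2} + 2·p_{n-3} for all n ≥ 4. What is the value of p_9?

-109

Iterate the recurrence:
p_4 = -27;  p_5 = -29;  p_6 = 13;  p_7 = 59;  p_8 = 21;  p_9 = -109.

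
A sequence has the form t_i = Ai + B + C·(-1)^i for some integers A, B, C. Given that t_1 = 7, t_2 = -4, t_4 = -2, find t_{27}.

33

Write the equations: A + B - C = 7; 2A + B + C = -4; 4A + B + C = -2.
Subtracting the first from the second: A + 2C = -11.
Subtracting the second from the third: 2A = 2.
Solving: C = -6, A = 1, then B = 0.
So t_i = 1·i + 0 + (-6)·(-1)^i; at i=27 this is 33.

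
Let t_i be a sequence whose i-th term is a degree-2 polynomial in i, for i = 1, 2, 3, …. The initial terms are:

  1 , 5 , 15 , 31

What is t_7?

1st diffs: 4, 10, 16.
2nd diffs: 6, 6 (constant).
Newton forward-difference form: t_i = 1 + 4·C(i-1,1) + 6·C(i-1,2).
At i = 7: i-1 = 6, so t_7 = 1 + 24 + 90 = 115.

115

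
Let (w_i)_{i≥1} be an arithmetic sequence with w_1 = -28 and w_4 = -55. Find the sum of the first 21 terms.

-2478

Common difference d = (-55 - (-28)) / (4 - 1) = -9.
w_i = -28 + (i - 1)·(-9).
w_{21} = -208; S = 21·(-28 + (-208))/2 = -2478.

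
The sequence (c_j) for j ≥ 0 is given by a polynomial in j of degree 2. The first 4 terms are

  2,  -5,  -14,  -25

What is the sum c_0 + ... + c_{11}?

1st diffs: -7, -9, -11.
2nd diffs: -2, -2 (constant).
So c_j = -j^2 - 6j + 2.
Continuing: …, -38, -53, -70, -89, …, c_{11} = -185.
Summing j = 0..11 (12 terms) gives -878.

-878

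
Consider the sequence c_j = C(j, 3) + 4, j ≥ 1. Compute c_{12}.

224

C(12, 3) = 220, so c_{12} = 224.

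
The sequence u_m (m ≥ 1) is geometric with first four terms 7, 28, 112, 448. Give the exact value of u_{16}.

Common ratio r = 4.
u_m = 7·4^(m-1).
u_{16} = 7·4^15 = 7516192768.

7516192768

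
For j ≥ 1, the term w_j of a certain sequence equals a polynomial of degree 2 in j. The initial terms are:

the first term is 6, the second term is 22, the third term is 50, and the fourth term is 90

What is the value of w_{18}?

1910

1st diffs: 16, 28, 40.
2nd diffs: 12, 12 (constant).
Newton forward-difference form: w_j = 6 + 16·C(j-1,1) + 12·C(j-1,2).
At j = 18: j-1 = 17, so w_{18} = 6 + 272 + 1632 = 1910.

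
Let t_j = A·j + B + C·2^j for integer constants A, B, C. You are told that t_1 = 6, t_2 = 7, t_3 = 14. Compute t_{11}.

6094

At j = 1, 2, 3: A + B + 2C = 6; 2A + B + 4C = 7; 3A + B + 8C = 14.
Subtracting the first from the second: A + 2C = 1.
Subtracting the second from the third: A + 4C = 7.
Solving: C = 3, A = -5, then B = 5.
Hence t_{11} = -5·11 + 5 + 3·2048 = 6094.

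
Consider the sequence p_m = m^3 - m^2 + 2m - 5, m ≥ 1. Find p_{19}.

p_{19} = 1·19^3 - 1·19^2 + 2·19 - 5 = 6531.

6531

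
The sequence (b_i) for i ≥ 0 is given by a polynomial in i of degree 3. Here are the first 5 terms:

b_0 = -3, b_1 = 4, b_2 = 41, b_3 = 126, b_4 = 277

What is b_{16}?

13789

1st diffs: 7, 37, 85, 151.
2nd diffs: 30, 48, 66.
3rd diffs: 18, 18 (constant).
So b_i = 3i^3 + 6i^2 - 2i - 3.
Evaluating at i = 16 gives b_{16} = 13789.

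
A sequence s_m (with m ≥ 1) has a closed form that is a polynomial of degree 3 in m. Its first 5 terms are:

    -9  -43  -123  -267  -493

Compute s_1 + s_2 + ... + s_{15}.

1st diffs: -34, -80, -144, -226.
2nd diffs: -46, -64, -82.
3rd diffs: -18, -18 (constant).
Newton forward-difference form: s_m = -9 + (-34)·C(m-1,1) + (-46)·C(m-1,2) + (-18)·C(m-1,3).
Continuing: …, -819, -1263, -1843, -2577, …, s_{15} = -11223.
Summing m = 1..15 (15 terms) gives -49205.

-49205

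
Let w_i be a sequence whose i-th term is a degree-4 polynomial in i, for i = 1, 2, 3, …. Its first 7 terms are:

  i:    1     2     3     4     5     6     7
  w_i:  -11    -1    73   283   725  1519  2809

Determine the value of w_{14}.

42863

1st diffs: 10, 74, 210, 442, 794, 1290.
2nd diffs: 64, 136, 232, 352, 496.
3rd diffs: 72, 96, 120, 144.
4th diffs: 24, 24, 24 (constant).
Newton forward-difference form: w_i = -11 + 10·C(i-1,1) + 64·C(i-1,2) + 72·C(i-1,3) + 24·C(i-1,4).
At i = 14: i-1 = 13, so w_{14} = -11 + 130 + 4992 + 20592 + 17160 = 42863.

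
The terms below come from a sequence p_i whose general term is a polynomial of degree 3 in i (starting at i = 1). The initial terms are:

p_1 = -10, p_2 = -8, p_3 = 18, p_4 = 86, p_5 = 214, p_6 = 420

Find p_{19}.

1st diffs: 2, 26, 68, 128, 206.
2nd diffs: 24, 42, 60, 78.
3rd diffs: 18, 18, 18 (constant).
Newton forward-difference form: p_i = -10 + 2·C(i-1,1) + 24·C(i-1,2) + 18·C(i-1,3).
At i = 19: i-1 = 18, so p_{19} = -10 + 36 + 3672 + 14688 = 18386.

18386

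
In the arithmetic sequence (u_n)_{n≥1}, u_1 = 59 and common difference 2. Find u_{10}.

77

u_n = 59 + (n - 1)·2.
u_{10} = 59 + 9·2 = 77.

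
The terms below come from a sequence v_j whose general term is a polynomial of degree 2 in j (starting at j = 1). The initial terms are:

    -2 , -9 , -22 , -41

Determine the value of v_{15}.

-646

1st diffs: -7, -13, -19.
2nd diffs: -6, -6 (constant).
Newton forward-difference form: v_j = -2 + (-7)·C(j-1,1) + (-6)·C(j-1,2).
At j = 15: j-1 = 14, so v_{15} = -2 - 98 - 546 = -646.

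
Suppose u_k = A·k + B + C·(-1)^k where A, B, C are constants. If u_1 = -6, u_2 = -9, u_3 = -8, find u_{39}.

-44

At k = 1, 2, 3: A + B - C = -6; 2A + B + C = -9; 3A + B - C = -8.
Subtracting the first from the second: A + 2C = -3.
Subtracting the second from the third: A - 2C = 1.
Solving: C = -1, A = -1, then B = -6.
Hence u_{39} = -1·39 + (-6) + (-1)·(-1) = -44.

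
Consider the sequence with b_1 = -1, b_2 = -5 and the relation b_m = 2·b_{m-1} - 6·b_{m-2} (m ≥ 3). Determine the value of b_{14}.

-56768

Applying the relation repeatedly:
b_3 = -4;  b_4 = 22;  b_5 = 68;  …;  b_{11} = 8384;  b_{12} = -21920;  b_{13} = -94144;  b_{14} = -56768.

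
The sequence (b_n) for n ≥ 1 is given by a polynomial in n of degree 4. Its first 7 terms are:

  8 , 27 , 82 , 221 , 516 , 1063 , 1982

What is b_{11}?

12618

1st diffs: 19, 55, 139, 295, 547, 919.
2nd diffs: 36, 84, 156, 252, 372.
3rd diffs: 48, 72, 96, 120.
4th diffs: 24, 24, 24 (constant).
So b_n = n^4 - 2n^3 + 5n^2 + 3n + 1.
Evaluating at n = 11 gives b_{11} = 12618.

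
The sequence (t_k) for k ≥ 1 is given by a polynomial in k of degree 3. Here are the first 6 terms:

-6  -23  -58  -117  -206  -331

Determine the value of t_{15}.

-4066

1st diffs: -17, -35, -59, -89, -125.
2nd diffs: -18, -24, -30, -36.
3rd diffs: -6, -6, -6 (constant).
Newton forward-difference form: t_k = -6 + (-17)·C(k-1,1) + (-18)·C(k-1,2) + (-6)·C(k-1,3).
At k = 15: k-1 = 14, so t_{15} = -6 - 238 - 1638 - 2184 = -4066.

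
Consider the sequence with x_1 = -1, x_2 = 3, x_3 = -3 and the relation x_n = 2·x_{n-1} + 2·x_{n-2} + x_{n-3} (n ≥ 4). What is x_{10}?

Applying the relation repeatedly:
x_4 = -1  x_5 = -5  x_6 = -15  x_7 = -41  x_8 = -117  x_9 = -331  x_{10} = -937.

-937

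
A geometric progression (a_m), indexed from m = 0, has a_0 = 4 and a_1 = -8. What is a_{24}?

Common ratio r = -2.
a_m = 4·(-2)^(m-0).
a_{24} = 4·(-2)^24 = 67108864.

67108864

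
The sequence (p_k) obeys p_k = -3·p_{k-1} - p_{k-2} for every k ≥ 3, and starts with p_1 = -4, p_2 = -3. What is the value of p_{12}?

Compute successive terms:
p_3 = 13; p_4 = -36; p_5 = 95; p_6 = -249; p_7 = 652; p_8 = -1707; p_9 = 4469; p_{10} = -11700; p_{11} = 30631; p_{12} = -80193.

-80193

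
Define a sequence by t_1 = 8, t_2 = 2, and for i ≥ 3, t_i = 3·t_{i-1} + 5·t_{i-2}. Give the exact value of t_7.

t_3 = 46  t_4 = 148  t_5 = 674  t_6 = 2762  t_7 = 11656.

11656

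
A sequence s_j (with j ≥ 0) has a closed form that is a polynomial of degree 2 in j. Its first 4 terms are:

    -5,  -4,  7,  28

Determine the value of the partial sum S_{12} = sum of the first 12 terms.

2206

1st diffs: 1, 11, 21.
2nd diffs: 10, 10 (constant).
So s_j = 5j^2 - 4j - 5.
Continuing: …, 59, 100, 151, 212, …, s_{11} = 556.
Summing j = 0..11 (12 terms) gives 2206.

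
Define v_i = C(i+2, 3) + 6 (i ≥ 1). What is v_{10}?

C(12, 3) = 220, so v_{10} = 226.

226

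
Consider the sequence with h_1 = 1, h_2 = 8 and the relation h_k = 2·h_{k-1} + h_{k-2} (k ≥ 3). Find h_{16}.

1640982

Step forward from the initial values:
h_3 = 17  h_4 = 42  h_5 = 101  …  h_{13} = 116621  h_{14} = 281548  h_{15} = 679717  h_{16} = 1640982.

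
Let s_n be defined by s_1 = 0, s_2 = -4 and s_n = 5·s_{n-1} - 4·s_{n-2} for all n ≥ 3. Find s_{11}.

-1398100

s_3 = -20, s_4 = -84, s_5 = -340, s_6 = -1364, s_7 = -5460, s_8 = -21844, s_9 = -87380, s_{10} = -349524, s_{11} = -1398100.
(Characteristic roots are 4 and 1.)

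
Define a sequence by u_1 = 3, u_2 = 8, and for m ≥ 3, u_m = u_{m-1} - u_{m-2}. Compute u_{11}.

u_3 = 5, u_4 = -3, u_5 = -8, u_6 = -5, u_7 = 3, u_8 = 8, u_9 = 5, u_{10} = -3, u_{11} = -8.

-8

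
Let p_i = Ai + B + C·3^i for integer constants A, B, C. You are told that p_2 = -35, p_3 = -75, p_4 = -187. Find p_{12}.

Write the equations: 2A + B + 9C = -35; 3A + B + 27C = -75; 4A + B + 81C = -187.
Subtracting the first from the second: A + 18C = -40.
Subtracting the second from the third: A + 54C = -112.
Solving: C = -2, A = -4, then B = -9.
Hence p_{12} = -4·12 + (-9) + (-2)·531441 = -1062939.

-1062939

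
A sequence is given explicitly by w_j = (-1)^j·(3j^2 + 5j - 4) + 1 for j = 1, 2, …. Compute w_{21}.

-1423

(-1)^21 = -1; 3j^2 + 5j - 4 at j=21 is 1424; so w_{21} = -1423.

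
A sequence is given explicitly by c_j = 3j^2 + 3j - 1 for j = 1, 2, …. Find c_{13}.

c_{13} = 3·13^2 + 3·13 - 1 = 545.

545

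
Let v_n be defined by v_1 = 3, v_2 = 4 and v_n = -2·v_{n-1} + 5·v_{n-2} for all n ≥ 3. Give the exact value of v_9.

1483

Iterate the recurrence:
v_3 = 7  v_4 = 6  v_5 = 23  v_6 = -16  v_7 = 147  v_8 = -374  v_9 = 1483.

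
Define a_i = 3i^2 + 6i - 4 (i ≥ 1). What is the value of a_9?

a_9 = 3·9^2 + 6·9 - 4 = 293.

293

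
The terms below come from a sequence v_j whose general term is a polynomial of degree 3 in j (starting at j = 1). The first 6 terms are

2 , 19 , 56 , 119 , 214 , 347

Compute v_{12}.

1st diffs: 17, 37, 63, 95, 133.
2nd diffs: 20, 26, 32, 38.
3rd diffs: 6, 6, 6 (constant).
Newton forward-difference form: v_j = 2 + 17·C(j-1,1) + 20·C(j-1,2) + 6·C(j-1,3).
At j = 12: j-1 = 11, so v_{12} = 2 + 187 + 1100 + 990 = 2279.

2279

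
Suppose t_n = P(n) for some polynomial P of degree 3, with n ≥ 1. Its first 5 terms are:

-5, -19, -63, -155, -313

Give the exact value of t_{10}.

-2723

1st diffs: -14, -44, -92, -158.
2nd diffs: -30, -48, -66.
3rd diffs: -18, -18 (constant).
So t_n = -3n^3 + 3n^2 - 2n - 3.
Evaluating at n = 10 gives t_{10} = -2723.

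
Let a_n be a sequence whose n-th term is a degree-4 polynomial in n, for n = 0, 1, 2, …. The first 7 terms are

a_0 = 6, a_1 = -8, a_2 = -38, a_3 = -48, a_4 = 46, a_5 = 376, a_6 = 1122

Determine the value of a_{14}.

1st diffs: -14, -30, -10, 94, 330, 746.
2nd diffs: -16, 20, 104, 236, 416.
3rd diffs: 36, 84, 132, 180.
4th diffs: 48, 48, 48 (constant).
Newton forward-difference form: a_n = 6 + (-14)·C(n,1) + (-16)·C(n,2) + 36·C(n,3) + 48·C(n,4).
At n = 14: n = 14, so a_{14} = 6 - 196 - 1456 + 13104 + 48048 = 59506.

59506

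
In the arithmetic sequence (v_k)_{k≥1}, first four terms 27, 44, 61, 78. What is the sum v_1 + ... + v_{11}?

Common difference d = 17.
v_k = 27 + (k - 1)·17.
v_{11} = 197; S = 11·(27 + 197)/2 = 1232.

1232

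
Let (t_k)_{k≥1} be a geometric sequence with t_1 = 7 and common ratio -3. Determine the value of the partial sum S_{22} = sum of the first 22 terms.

t_k = 7·(-3)^(k-1).
S = 7·((-3)^22 - 1)/(-3 - 1) = 7·(31381059609 - 1)/(-4) = -54916854314.

-54916854314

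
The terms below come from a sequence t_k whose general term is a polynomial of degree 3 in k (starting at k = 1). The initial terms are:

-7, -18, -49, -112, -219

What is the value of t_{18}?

1st diffs: -11, -31, -63, -107.
2nd diffs: -20, -32, -44.
3rd diffs: -12, -12 (constant).
Newton forward-difference form: t_k = -7 + (-11)·C(k-1,1) + (-20)·C(k-1,2) + (-12)·C(k-1,3).
At k = 18: k-1 = 17, so t_{18} = -7 - 187 - 2720 - 8160 = -11074.

-11074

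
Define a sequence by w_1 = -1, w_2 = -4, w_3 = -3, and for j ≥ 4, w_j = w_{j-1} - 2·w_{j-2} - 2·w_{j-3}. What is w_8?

Step forward from the initial values:
w_4 = 7, w_5 = 21, w_6 = 13, w_7 = -43, w_8 = -111.

-111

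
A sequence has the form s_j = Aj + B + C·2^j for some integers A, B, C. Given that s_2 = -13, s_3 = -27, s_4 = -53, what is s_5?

At j = 2, 3, 4: 2A + B + 4C = -13; 3A + B + 8C = -27; 4A + B + 16C = -53.
Subtracting the first from the second: A + 4C = -14.
Subtracting the second from the third: A + 8C = -26.
Solving: C = -3, A = -2, then B = 3.
Therefore s_5 = -10 + 3 + (-3)·32 = -103.

-103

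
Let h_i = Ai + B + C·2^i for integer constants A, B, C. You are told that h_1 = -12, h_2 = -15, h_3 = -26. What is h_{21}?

At i = 1, 2, 3: A + B + 2C = -12; 2A + B + 4C = -15; 3A + B + 8C = -26.
Subtracting the first from the second: A + 2C = -3.
Subtracting the second from the third: A + 4C = -11.
Solving: C = -4, A = 5, then B = -9.
Hence h_{21} = 5·21 + (-9) + (-4)·2097152 = -8388512.

-8388512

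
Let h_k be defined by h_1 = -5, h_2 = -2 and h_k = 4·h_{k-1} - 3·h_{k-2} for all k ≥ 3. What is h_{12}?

Step forward from the initial values:
h_3 = 7; h_4 = 34; h_5 = 115; h_6 = 358; h_7 = 1087; h_8 = 3274; h_9 = 9835; h_{10} = 29518; h_{11} = 88567; h_{12} = 265714.
(Characteristic roots are 3 and 1.)

265714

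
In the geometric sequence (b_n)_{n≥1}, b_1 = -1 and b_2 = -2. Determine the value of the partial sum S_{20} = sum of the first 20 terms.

Common ratio r = 2.
b_n = (-1)·2^(n-1).
S = (-1)·(2^20 - 1)/(2 - 1) = (-1)·(1048576 - 1)/(1) = -1048575.

-1048575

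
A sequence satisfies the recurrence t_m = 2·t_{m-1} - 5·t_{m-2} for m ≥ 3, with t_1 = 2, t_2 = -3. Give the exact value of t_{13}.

Iterate the recurrence:
t_3 = -16, t_4 = -17, t_5 = 46, …, t_{10} = -603, t_{11} = 8264, t_{12} = 19543, t_{13} = -2234.

-2234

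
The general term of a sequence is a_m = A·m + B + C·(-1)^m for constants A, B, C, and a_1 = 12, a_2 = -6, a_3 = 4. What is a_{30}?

Write the equations: A + B - C = 12; 2A + B + C = -6; 3A + B - C = 4.
Subtracting the first from the second: A + 2C = -18.
Subtracting the second from the third: A - 2C = 10.
Solving: C = -7, A = -4, then B = 9.
So a_m = -4·m + 9 + (-7)·(-1)^m; at m=30 this is -118.

-118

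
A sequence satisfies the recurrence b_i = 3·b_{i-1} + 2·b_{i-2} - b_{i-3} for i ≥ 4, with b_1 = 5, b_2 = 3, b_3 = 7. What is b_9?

Step forward from the initial values:
b_4 = 22;  b_5 = 77;  b_6 = 268;  b_7 = 936;  b_8 = 3267;  b_9 = 11405.

11405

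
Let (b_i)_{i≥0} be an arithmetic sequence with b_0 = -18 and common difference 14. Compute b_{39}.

b_i = -18 + (i - 0)·14.
b_{39} = -18 + 39·14 = 528.

528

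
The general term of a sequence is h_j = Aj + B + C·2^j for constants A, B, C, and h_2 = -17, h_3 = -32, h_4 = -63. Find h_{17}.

-524274

The three given values yield: 2A + B + 4C = -17; 3A + B + 8C = -32; 4A + B + 16C = -63.
Subtracting the first from the second: A + 4C = -15.
Subtracting the second from the third: A + 8C = -31.
Solving: C = -4, A = 1, then B = -3.
So h_j = 1·j + (-3) + (-4)·2^j; at j=17 this is -524274.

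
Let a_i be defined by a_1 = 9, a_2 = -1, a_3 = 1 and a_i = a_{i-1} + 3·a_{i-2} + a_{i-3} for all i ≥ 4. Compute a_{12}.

Compute successive terms:
a_4 = 7, a_5 = 9, a_6 = 31, a_7 = 65, a_8 = 167, a_9 = 393, a_{10} = 959, a_{11} = 2305, a_{12} = 5575.

5575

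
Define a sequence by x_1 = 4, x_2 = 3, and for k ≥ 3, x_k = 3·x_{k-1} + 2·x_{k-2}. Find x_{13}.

5300221

Iterate the recurrence:
x_3 = 17; x_4 = 57; x_5 = 205; …; x_{10} = 117321; x_{11} = 417845; x_{12} = 1488177; x_{13} = 5300221.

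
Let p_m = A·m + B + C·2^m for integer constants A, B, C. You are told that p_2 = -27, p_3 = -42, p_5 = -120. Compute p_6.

Plug in m = 2, 3, 5: 2A + B + 4C = -27; 3A + B + 8C = -42; 5A + B + 32C = -120.
Subtracting the first from the second: A + 4C = -15.
Subtracting the second from the third: 2A + 24C = -78.
Solving: C = -3, A = -3, then B = -9.
So p_m = -3·m + (-9) + (-3)·2^m; at m=6 this is -219.

-219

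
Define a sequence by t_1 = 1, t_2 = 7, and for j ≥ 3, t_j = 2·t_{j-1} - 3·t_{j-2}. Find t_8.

Iterate the recurrence:
t_3 = 11; t_4 = 1; t_5 = -31; t_6 = -65; t_7 = -37; t_8 = 121.

121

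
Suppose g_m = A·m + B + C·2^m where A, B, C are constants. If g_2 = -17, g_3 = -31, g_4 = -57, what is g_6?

Write the equations: 2A + B + 4C = -17; 3A + B + 8C = -31; 4A + B + 16C = -57.
Subtracting the first from the second: A + 4C = -14.
Subtracting the second from the third: A + 8C = -26.
Solving: C = -3, A = -2, then B = -1.
Hence g_6 = -2·6 + (-1) + (-3)·64 = -205.

-205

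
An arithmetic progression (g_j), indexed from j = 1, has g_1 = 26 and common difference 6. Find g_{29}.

g_j = 26 + (j - 1)·6.
g_{29} = 26 + 28·6 = 194.

194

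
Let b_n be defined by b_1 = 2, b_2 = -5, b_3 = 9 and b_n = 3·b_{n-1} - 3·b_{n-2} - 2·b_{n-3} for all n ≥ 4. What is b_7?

Step forward from the initial values:
b_4 = 38; b_5 = 97; b_6 = 159; b_7 = 110.

110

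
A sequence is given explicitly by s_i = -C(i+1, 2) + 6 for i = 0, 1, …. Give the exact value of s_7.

-22

C(8, 2) = 28, so s_7 = -22.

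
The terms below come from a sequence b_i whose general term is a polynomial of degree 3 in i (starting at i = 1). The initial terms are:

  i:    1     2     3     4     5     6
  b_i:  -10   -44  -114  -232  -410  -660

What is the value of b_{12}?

1st diffs: -34, -70, -118, -178, -250.
2nd diffs: -36, -48, -60, -72.
3rd diffs: -12, -12, -12 (constant).
Newton forward-difference form: b_i = -10 + (-34)·C(i-1,1) + (-36)·C(i-1,2) + (-12)·C(i-1,3).
At i = 12: i-1 = 11, so b_{12} = -10 - 374 - 1980 - 1980 = -4344.

-4344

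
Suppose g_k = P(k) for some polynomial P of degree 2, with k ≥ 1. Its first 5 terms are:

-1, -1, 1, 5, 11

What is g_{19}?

1st diffs: 0, 2, 4, 6.
2nd diffs: 2, 2, 2 (constant).
Newton forward-difference form: g_k = -1 + 2·C(k-1,2).
At k = 19: k-1 = 18, so g_{19} = -1 + 306 = 305.

305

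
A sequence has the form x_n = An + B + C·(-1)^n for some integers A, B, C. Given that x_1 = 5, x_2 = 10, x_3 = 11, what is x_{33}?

101

The three given values yield: A + B - C = 5; 2A + B + C = 10; 3A + B - C = 11.
Subtracting the first from the second: A + 2C = 5.
Subtracting the second from the third: A - 2C = 1.
Solving: C = 1, A = 3, then B = 3.
Hence x_{33} = 3·33 + 3 + 1·(-1) = 101.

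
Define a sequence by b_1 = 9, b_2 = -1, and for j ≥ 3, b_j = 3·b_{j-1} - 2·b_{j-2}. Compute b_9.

Step forward from the initial values:
b_3 = -21; b_4 = -61; b_5 = -141; b_6 = -301; b_7 = -621; b_8 = -1261; b_9 = -2541.
(Characteristic roots are 2 and 1.)

-2541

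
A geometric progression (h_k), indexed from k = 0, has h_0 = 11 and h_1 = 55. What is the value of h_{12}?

2685546875

Common ratio r = 5.
h_k = 11·5^(k-0).
h_{12} = 11·5^12 = 2685546875.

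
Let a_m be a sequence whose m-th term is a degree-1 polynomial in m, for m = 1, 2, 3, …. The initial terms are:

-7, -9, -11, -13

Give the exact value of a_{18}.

1st diffs: -2, -2, -2 (constant).
So a_m = -2m - 5.
Evaluating at m = 18 gives a_{18} = -41.

-41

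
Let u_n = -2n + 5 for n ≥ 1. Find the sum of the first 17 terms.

-221

Over n = 1..17: Σn = 153.
Total = (-2)·153 + (5)·17 = -221.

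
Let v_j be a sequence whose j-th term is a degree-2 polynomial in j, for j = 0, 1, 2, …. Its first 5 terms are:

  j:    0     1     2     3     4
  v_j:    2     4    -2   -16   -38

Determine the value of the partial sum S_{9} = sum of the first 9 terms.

1st diffs: 2, -6, -14, -22.
2nd diffs: -8, -8, -8 (constant).
Newton forward-difference form: v_j = 2 + 2·C(j,1) + (-8)·C(j,2).
Continuing: -68, -106, -152, -206.
Summing j = 0..8 (9 terms) gives -582.

-582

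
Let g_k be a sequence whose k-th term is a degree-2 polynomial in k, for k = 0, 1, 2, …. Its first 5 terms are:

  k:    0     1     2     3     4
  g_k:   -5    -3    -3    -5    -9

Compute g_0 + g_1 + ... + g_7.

1st diffs: 2, 0, -2, -4.
2nd diffs: -2, -2, -2 (constant).
Newton forward-difference form: g_k = -5 + 2·C(k,1) + (-2)·C(k,2).
Continuing: -15, -23, -33.
Summing k = 0..7 (8 terms) gives -96.

-96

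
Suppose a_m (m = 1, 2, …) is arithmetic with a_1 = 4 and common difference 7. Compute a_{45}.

312

a_m = 4 + (m - 1)·7.
a_{45} = 4 + 44·7 = 312.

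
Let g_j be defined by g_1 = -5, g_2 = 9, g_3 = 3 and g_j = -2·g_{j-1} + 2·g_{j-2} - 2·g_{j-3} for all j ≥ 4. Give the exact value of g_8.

1324

g_4 = 22;  g_5 = -56;  g_6 = 150;  g_7 = -456;  g_8 = 1324.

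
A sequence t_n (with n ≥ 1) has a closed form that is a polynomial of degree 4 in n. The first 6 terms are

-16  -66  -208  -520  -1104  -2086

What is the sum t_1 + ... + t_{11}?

-54934

1st diffs: -50, -142, -312, -584, -982.
2nd diffs: -92, -170, -272, -398.
3rd diffs: -78, -102, -126.
4th diffs: -24, -24 (constant).
Newton forward-difference form: t_n = -16 + (-50)·C(n-1,1) + (-92)·C(n-1,2) + (-78)·C(n-1,3) + (-24)·C(n-1,4).
Continuing: …, -3616, -5868, -9040, -13354, …, t_{11} = -19056.
Summing n = 1..11 (11 terms) gives -54934.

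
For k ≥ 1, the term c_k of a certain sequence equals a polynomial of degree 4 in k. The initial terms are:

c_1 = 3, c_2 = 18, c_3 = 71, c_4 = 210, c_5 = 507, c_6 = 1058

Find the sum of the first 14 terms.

1st diffs: 15, 53, 139, 297, 551.
2nd diffs: 38, 86, 158, 254.
3rd diffs: 48, 72, 96.
4th diffs: 24, 24 (constant).
So c_k = k^4 - 2k^3 + 6k^2 - 4k + 2.
Continuing: …, 1983, 3426, 5555, 8562, …, c_{14} = 34050.
Summing k = 1..14 (14 terms) gives 111335.

111335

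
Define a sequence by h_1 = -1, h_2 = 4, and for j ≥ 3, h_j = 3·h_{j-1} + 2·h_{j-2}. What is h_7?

1702

Iterate the recurrence:
h_3 = 10; h_4 = 38; h_5 = 134; h_6 = 478; h_7 = 1702.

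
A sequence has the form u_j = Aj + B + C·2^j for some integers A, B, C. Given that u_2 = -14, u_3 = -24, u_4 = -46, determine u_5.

-92

Plug in j = 2, 3, 4: 2A + B + 4C = -14; 3A + B + 8C = -24; 4A + B + 16C = -46.
Subtracting the first from the second: A + 4C = -10.
Subtracting the second from the third: A + 8C = -22.
Solving: C = -3, A = 2, then B = -6.
Hence u_5 = 2·5 + (-6) + (-3)·32 = -92.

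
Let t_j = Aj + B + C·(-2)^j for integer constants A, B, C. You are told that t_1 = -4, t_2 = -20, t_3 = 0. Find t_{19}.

1048496

The three given values yield: A + B - 2C = -4; 2A + B + 4C = -20; 3A + B - 8C = 0.
Subtracting the first from the second: A + 6C = -16.
Subtracting the second from the third: A - 12C = 20.
Solving: C = -2, A = -4, then B = -4.
So t_j = -4·j + (-4) + (-2)·(-2)^j; at j=19 this is 1048496.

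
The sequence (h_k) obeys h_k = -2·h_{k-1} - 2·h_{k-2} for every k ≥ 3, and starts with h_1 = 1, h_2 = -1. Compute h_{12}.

32

h_3 = 0, h_4 = 2, h_5 = -4, h_6 = 4, h_7 = 0, h_8 = -8, h_9 = 16, h_{10} = -16, h_{11} = 0, h_{12} = 32.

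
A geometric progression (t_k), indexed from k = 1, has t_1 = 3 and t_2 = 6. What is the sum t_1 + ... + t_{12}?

12285

Common ratio r = 2.
t_k = 3·2^(k-1).
S = 3·(2^12 - 1)/(2 - 1) = 3·(4096 - 1)/(1) = 12285.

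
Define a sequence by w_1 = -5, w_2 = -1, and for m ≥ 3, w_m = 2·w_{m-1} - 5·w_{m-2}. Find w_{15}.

414463

w_3 = 23; w_4 = 51; w_5 = -13; …; w_{12} = -37629; w_{13} = -38173; w_{14} = 111799; w_{15} = 414463.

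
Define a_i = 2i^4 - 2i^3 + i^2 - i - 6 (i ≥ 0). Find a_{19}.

247260

a_{19} = 2·19^4 - 2·19^3 + 1·19^2 - 1·19 - 6 = 247260.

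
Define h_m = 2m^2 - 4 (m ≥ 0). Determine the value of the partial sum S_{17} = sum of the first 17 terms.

2924

Over m = 0..16: Σm = 136, Σm² = 1496.
Total = (2)·1496 + (-4)·17 = 2924.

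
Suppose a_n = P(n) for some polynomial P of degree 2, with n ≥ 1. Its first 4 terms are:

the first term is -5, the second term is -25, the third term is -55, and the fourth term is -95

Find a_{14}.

-1045

1st diffs: -20, -30, -40.
2nd diffs: -10, -10 (constant).
Newton forward-difference form: a_n = -5 + (-20)·C(n-1,1) + (-10)·C(n-1,2).
At n = 14: n-1 = 13, so a_{14} = -5 - 260 - 780 = -1045.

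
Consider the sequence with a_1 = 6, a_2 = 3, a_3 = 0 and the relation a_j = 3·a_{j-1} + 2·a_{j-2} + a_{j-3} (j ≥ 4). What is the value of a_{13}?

Step forward from the initial values:
a_4 = 12;  a_5 = 39;  a_6 = 141;  a_7 = 513;  a_8 = 1860;  a_9 = 6747;  a_{10} = 24474;  a_{11} = 88776;  a_{12} = 322023;  a_{13} = 1168095.

1168095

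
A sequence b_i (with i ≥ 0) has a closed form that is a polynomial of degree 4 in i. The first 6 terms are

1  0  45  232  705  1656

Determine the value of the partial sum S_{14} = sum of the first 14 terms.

208859

1st diffs: -1, 45, 187, 473, 951.
2nd diffs: 46, 142, 286, 478.
3rd diffs: 96, 144, 192.
4th diffs: 48, 48 (constant).
So b_i = 2i^4 + 4i^3 - 3i^2 - 4i + 1.
Continuing: …, 3325, 6000, 10017, 15760, …, b_{13} = 65352.
Summing i = 0..13 (14 terms) gives 208859.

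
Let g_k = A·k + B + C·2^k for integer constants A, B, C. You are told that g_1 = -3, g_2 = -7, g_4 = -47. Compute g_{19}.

-2097075

The three given values yield: A + B + 2C = -3; 2A + B + 4C = -7; 4A + B + 16C = -47.
Subtracting the first from the second: A + 2C = -4.
Subtracting the second from the third: 2A + 12C = -40.
Solving: C = -4, A = 4, then B = 1.
Therefore g_{19} = 76 + 1 + (-4)·524288 = -2097075.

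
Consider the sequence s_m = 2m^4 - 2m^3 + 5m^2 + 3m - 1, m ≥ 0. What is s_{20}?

s_{20} = 2·20^4 - 2·20^3 + 5·20^2 + 3·20 - 1 = 306059.

306059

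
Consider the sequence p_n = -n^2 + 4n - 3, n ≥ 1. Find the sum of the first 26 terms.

Over n = 1..26: Σn = 351, Σn² = 6201.
Total = (-1)·6201 + (4)·351 + (-3)·26 = -4875.

-4875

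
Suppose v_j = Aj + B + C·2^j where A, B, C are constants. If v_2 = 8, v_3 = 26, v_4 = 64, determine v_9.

2534

The three given values yield: 2A + B + 4C = 8; 3A + B + 8C = 26; 4A + B + 16C = 64.
Subtracting the first from the second: A + 4C = 18.
Subtracting the second from the third: A + 8C = 38.
Solving: C = 5, A = -2, then B = -8.
Therefore v_9 = -18 + (-8) + 5·512 = 2534.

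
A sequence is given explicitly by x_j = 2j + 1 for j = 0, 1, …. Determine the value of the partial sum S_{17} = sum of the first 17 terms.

289

Over j = 0..16: Σj = 136.
Total = (2)·136 + (1)·17 = 289.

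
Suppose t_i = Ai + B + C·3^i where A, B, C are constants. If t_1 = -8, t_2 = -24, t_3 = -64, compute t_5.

-504

The three given values yield: A + B + 3C = -8; 2A + B + 9C = -24; 3A + B + 27C = -64.
Subtracting the first from the second: A + 6C = -16.
Subtracting the second from the third: A + 18C = -40.
Solving: C = -2, A = -4, then B = 2.
Hence t_5 = -4·5 + 2 + (-2)·243 = -504.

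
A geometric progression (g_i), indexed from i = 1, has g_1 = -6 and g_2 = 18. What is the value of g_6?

1458

Common ratio r = -3.
g_i = (-6)·(-3)^(i-1).
g_6 = (-6)·(-3)^5 = 1458.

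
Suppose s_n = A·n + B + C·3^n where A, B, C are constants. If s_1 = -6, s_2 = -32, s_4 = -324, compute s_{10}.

The three given values yield: A + B + 3C = -6; 2A + B + 9C = -32; 4A + B + 81C = -324.
Subtracting the first from the second: A + 6C = -26.
Subtracting the second from the third: 2A + 72C = -292.
Solving: C = -4, A = -2, then B = 8.
Therefore s_{10} = -20 + 8 + (-4)·59049 = -236208.

-236208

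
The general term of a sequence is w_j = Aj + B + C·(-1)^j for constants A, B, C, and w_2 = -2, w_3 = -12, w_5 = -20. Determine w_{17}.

At j = 2, 3, 5: 2A + B + C = -2; 3A + B - C = -12; 5A + B - C = -20.
Subtracting the first from the second: A - 2C = -10.
Subtracting the second from the third: 2A = -8.
Solving: C = 3, A = -4, then B = 3.
Hence w_{17} = -4·17 + 3 + 3·(-1) = -68.

-68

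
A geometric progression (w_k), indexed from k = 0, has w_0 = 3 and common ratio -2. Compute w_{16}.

w_k = 3·(-2)^(k-0).
w_{16} = 3·(-2)^16 = 196608.

196608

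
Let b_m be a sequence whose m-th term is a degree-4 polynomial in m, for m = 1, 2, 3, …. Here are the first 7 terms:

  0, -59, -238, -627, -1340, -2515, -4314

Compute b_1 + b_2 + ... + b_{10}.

-42003

1st diffs: -59, -179, -389, -713, -1175, -1799.
2nd diffs: -120, -210, -324, -462, -624.
3rd diffs: -90, -114, -138, -162.
4th diffs: -24, -24, -24 (constant).
Newton forward-difference form: b_m = (-59)·C(m-1,1) + (-120)·C(m-1,2) + (-90)·C(m-1,3) + (-24)·C(m-1,4).
Continuing: -6923, -10552, -15435.
Summing m = 1..10 (10 terms) gives -42003.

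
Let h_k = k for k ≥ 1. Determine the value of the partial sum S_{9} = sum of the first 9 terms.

45

Over k = 1..9: Σk = 45.
Total = (1)·45 = 45.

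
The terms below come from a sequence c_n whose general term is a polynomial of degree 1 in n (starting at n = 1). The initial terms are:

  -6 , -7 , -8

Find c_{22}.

1st diffs: -1, -1 (constant).
So c_n = -n - 5.
Evaluating at n = 22 gives c_{22} = -27.

-27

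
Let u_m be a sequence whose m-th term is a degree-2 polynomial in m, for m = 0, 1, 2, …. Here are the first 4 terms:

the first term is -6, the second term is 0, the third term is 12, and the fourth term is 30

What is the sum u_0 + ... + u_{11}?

1644

1st diffs: 6, 12, 18.
2nd diffs: 6, 6 (constant).
Newton forward-difference form: u_m = -6 + 6·C(m,1) + 6·C(m,2).
Continuing: …, 54, 84, 120, 162, …, u_{11} = 390.
Summing m = 0..11 (12 terms) gives 1644.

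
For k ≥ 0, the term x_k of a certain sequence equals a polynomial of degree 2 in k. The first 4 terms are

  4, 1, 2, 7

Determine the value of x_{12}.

232

1st diffs: -3, 1, 5.
2nd diffs: 4, 4 (constant).
Newton forward-difference form: x_k = 4 + (-3)·C(k,1) + 4·C(k,2).
At k = 12: k = 12, so x_{12} = 4 - 36 + 264 = 232.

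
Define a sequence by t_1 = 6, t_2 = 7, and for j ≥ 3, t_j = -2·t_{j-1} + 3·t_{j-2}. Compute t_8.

553

Applying the relation repeatedly:
t_3 = 4, t_4 = 13, t_5 = -14, t_6 = 67, t_7 = -176, t_8 = 553.
(Characteristic roots are 1 and -3.)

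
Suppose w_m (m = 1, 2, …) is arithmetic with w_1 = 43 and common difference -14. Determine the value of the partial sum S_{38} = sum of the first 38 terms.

w_m = 43 + (m - 1)·(-14).
w_{38} = -475; S = 38·(43 + (-475))/2 = -8208.

-8208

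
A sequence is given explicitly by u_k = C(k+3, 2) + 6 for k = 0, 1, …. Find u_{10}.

84

C(13, 2) = 78, so u_{10} = 84.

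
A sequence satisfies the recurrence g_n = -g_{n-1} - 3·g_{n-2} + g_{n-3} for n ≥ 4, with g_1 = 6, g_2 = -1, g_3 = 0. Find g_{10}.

271

Step forward from the initial values:
g_4 = 9, g_5 = -10, g_6 = -17, g_7 = 56, g_8 = -15, g_9 = -170, g_{10} = 271.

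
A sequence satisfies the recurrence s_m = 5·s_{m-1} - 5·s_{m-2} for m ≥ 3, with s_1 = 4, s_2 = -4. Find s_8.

Applying the relation repeatedly:
s_3 = -40; s_4 = -180; s_5 = -700; s_6 = -2600; s_7 = -9500; s_8 = -34500.

-34500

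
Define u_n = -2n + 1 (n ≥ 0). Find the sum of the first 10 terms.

Over n = 0..9: Σn = 45.
Total = (-2)·45 + (1)·10 = -80.

-80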